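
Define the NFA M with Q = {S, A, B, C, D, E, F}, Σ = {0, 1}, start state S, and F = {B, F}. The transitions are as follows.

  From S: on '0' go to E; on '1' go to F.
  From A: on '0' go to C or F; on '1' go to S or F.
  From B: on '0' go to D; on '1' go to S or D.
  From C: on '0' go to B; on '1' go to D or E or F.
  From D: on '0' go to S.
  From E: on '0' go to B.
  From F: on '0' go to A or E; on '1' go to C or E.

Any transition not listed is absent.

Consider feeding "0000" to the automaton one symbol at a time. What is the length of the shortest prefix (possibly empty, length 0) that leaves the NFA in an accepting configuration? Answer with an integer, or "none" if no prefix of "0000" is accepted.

2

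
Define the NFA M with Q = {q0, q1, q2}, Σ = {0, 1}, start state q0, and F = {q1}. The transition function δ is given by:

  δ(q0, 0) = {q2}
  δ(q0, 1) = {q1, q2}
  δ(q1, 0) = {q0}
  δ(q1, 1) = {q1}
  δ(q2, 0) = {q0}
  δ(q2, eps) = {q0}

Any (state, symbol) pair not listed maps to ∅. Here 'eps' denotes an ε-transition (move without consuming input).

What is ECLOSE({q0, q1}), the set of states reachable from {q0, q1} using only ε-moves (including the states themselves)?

{q0, q1}

Begin with {q0, q1}.
No ε-moves leave this set, so the closure equals the set itself.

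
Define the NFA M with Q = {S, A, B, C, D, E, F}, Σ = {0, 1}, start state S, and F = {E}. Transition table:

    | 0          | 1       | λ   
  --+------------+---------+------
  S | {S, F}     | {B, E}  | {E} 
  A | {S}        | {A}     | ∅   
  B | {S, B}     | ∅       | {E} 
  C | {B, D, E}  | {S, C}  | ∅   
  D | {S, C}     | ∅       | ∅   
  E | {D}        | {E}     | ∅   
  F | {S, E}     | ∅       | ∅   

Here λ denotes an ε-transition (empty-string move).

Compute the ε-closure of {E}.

{E}

Begin with {E}.
No ε-moves leave this set, so the closure equals the set itself.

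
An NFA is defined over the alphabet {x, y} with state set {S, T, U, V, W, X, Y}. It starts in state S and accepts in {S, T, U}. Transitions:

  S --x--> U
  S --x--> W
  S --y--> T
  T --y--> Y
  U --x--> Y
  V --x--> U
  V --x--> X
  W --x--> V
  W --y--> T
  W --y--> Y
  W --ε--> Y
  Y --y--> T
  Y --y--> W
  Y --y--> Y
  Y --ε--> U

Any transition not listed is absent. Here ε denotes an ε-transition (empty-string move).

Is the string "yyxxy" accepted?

Yes

Start in {S}.
Read 'y': S→{T}; now {T}.
Read 'y': T→{Y}; union {Y}; ε-closure = {U, Y}.
Read 'x': U→{Y}, Y→∅; union {Y}; ε-closure = {U, Y}.
Read 'x': U→{Y}, Y→∅; union {Y}; ε-closure = {U, Y}.
Read 'y': U→∅, Y→{T, W, Y}; union {T, W, Y}; ε-closure = {T, U, W, Y}.
The final set {T, U, W, Y} contains the accepting states T, U.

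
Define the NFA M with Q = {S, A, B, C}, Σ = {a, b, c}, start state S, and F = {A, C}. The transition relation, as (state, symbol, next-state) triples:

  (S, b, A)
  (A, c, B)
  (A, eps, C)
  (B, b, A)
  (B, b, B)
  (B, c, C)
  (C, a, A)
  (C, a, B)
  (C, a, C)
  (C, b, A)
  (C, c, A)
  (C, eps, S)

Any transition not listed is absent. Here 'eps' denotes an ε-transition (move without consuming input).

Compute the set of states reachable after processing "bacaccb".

{S, A, B, C}

Start in {S}.
Read 'b': {S} → {S, A, C}.
Read 'a': {S, A, C} → {S, A, B, C}.
Read 'c': {S, A, B, C} → {S, A, B, C}.
Read 'a': {S, A, B, C} → {S, A, B, C}.
Read 'c': {S, A, B, C} → {S, A, B, C}.
Read 'c': {S, A, B, C} → {S, A, B, C}.
Read 'b': {S, A, B, C} → {S, A, B, C}.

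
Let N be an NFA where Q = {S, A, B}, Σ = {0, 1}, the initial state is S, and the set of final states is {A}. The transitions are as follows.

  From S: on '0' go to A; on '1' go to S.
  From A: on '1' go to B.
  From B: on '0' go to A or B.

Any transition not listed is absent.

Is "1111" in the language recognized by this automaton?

No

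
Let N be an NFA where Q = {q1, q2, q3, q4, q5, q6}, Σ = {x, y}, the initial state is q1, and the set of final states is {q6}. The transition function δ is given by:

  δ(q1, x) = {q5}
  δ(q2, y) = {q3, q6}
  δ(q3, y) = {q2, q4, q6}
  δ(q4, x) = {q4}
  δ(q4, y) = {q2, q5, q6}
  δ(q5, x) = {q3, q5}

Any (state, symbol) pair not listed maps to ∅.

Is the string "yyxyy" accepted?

Start in {q1}.
Read 'y': q1→∅; now ∅.
The set is empty and remains empty for the remaining 4 symbols.
The final set ∅ contains no accepting state.

No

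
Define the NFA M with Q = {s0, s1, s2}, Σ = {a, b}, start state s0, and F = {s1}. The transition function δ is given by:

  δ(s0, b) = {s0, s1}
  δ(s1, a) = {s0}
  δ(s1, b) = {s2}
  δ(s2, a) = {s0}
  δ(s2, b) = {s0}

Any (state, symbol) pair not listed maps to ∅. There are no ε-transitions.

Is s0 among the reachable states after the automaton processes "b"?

Yes

Start in {s0}.
Read 'b': {s0} → {s0, s1}.
State s0 is in {s0, s1}.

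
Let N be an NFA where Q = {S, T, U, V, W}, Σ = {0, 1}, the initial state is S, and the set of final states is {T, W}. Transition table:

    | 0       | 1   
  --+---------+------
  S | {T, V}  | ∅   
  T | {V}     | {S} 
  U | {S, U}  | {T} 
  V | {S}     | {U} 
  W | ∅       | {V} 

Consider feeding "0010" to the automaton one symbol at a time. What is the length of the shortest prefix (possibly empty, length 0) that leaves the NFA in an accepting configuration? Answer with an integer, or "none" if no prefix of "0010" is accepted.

1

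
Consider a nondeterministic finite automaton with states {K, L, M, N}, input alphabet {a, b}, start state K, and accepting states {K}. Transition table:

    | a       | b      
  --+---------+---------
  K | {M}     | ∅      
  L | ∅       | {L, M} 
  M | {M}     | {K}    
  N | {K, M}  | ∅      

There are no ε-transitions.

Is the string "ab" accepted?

Yes

Start in {K}.
Read 'a': K→{M}; now {M}.
Read 'b': M→{K}; now {K}.
The final set {K} contains the accepting state K.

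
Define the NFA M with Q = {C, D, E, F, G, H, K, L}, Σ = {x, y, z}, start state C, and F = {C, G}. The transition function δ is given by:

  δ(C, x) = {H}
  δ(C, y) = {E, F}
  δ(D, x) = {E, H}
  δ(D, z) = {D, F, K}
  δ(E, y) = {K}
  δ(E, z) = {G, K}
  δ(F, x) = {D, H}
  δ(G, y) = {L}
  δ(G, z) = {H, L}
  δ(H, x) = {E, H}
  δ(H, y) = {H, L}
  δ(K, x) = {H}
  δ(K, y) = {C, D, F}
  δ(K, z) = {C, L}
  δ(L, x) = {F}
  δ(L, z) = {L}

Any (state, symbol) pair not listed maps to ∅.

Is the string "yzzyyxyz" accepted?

Start in {C}.
Read 'y': C→{E, F}; now {E, F}.
Read 'z': E→{G, K}, F→∅; now {G, K}.
Read 'z': G→{H, L}, K→{C, L}; now {C, H, L}.
Read 'y': C→{E, F}, H→{H, L}, L→∅; now {E, F, H, L}.
Read 'y': E→{K}, F→∅, H→{H, L}, L→∅; now {H, K, L}.
Read 'x': H→{E, H}, K→{H}, L→{F}; now {E, F, H}.
Read 'y': E→{K}, F→∅, H→{H, L}; now {H, K, L}.
Read 'z': H→∅, K→{C, L}, L→{L}; now {C, L}.
The final set {C, L} contains the accepting state C.

Yes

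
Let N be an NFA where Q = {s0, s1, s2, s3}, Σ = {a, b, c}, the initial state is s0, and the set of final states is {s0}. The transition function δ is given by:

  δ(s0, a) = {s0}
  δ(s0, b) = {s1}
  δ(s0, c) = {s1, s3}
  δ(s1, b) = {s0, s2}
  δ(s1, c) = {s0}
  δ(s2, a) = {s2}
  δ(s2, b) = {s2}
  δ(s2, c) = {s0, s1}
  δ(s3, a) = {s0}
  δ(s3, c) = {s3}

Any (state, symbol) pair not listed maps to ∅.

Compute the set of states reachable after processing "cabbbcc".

{s0, s1, s3}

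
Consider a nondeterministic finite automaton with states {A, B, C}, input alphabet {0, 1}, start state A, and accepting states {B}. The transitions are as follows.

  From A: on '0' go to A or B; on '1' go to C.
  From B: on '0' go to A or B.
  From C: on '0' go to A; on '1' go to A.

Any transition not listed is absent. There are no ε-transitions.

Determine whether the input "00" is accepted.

Start in {A}.
Read '0': {A} → {A, B}.
Read '0': {A, B} → {A, B}.
The final set {A, B} contains the accepting state B.

Yes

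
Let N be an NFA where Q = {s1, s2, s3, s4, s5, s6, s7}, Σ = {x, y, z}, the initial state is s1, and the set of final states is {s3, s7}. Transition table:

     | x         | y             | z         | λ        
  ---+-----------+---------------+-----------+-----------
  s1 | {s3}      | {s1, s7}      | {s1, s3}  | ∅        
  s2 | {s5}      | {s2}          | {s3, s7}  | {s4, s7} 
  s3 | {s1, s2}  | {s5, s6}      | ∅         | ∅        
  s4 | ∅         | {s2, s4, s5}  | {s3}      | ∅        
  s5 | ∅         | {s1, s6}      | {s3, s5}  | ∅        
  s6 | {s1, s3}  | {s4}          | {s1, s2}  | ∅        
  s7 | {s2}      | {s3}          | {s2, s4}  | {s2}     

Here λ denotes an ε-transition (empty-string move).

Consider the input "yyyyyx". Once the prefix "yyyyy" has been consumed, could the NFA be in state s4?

Start in {s1}.
Read 'y': s1→{s1, s7}; union {s1, s7}; ε-closure = {s1, s2, s4, s7}.
Read 'y': s1→{s1, s7}, s2→{s2}, s4→{s2, s4, s5}, s7→{s3}; now {s1, s2, s3, s4, s5, s7}.
Read 'y': s1→{s1, s7}, s2→{s2}, s3→{s5, s6}, s4→{s2, s4, s5}, s5→{s1, s6}, s7→{s3}; now {s1, s2, s3, s4, s5, s6, s7}.
Read 'y': s1→{s1, s7}, s2→{s2}, s3→{s5, s6}, s4→{s2, s4, s5}, s5→{s1, s6}, s6→{s4}, s7→{s3}; now {s1, s2, s3, s4, s5, s6, s7}.
Read 'y': s1→{s1, s7}, s2→{s2}, s3→{s5, s6}, s4→{s2, s4, s5}, s5→{s1, s6}, s6→{s4}, s7→{s3}; now {s1, s2, s3, s4, s5, s6, s7}.
State s4 is in {s1, s2, s3, s4, s5, s6, s7}.

Yes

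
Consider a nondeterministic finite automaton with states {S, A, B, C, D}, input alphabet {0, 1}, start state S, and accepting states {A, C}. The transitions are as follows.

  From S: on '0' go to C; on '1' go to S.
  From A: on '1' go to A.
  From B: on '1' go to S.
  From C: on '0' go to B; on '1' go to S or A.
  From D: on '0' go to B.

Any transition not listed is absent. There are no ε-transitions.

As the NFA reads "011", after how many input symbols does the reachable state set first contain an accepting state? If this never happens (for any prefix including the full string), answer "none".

1

Start in {S}.
Read '0': S→{C}; now {C}.
None of the earlier sets intersect F, but {C} does.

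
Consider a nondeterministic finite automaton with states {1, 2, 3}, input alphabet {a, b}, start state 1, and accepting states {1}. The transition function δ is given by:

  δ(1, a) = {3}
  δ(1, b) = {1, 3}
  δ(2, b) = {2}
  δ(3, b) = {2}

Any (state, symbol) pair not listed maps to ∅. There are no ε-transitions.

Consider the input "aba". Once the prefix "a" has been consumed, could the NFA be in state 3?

Start in {1}.
Read 'a': {1} → {3}.
State 3 is in {3}.

Yes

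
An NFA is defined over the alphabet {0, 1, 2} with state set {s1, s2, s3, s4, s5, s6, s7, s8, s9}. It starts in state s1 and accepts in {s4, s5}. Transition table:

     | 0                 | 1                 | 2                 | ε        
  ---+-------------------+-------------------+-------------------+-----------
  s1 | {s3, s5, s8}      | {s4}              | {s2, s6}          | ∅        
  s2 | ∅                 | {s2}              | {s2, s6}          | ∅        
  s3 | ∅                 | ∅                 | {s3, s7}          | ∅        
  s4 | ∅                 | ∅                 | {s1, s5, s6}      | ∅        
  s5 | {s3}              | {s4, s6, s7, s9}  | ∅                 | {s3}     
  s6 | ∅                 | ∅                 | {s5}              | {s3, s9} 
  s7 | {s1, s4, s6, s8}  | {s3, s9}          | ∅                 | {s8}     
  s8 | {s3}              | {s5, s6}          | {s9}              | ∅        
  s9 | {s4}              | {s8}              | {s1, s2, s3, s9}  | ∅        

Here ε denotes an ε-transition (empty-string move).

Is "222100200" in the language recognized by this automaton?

Start in {s1}.
Read '2': s1→{s2, s6}; union {s2, s6}; ε-closure = {s2, s3, s6, s9}.
Read '2': s2→{s2, s6}, s3→{s3, s7}, s6→{s5}, s9→{s1, s2, s3, s9}; union {s1, s2, s3, s5, s6, s7, s9}; ε-closure = {s1, s2, s3, s5, s6, s7, s8, s9}.
Read '2': s1→{s2, s6}, s2→{s2, s6}, s3→{s3, s7}, s5→∅, s6→{s5}, s7→∅, s8→{s9}, s9→{s1, s2, s3, s9}; union {s1, s2, s3, s5, s6, s7, s9}; ε-closure = {s1, s2, s3, s5, s6, s7, s8, s9}.
Read '1': s1→{s4}, s2→{s2}, s3→∅, s5→{s4, s6, s7, s9}, s6→∅, s7→{s3, s9}, s8→{s5, s6}, s9→{s8}; now {s2, s3, s4, s5, s6, s7, s8, s9}.
Read '0': s2→∅, s3→∅, s4→∅, s5→{s3}, s6→∅, s7→{s1, s4, s6, s8}, s8→{s3}, s9→{s4}; union {s1, s3, s4, s6, s8}; ε-closure = {s1, s3, s4, s6, s8, s9}.
Read '0': s1→{s3, s5, s8}, s3→∅, s4→∅, s6→∅, s8→{s3}, s9→{s4}; now {s3, s4, s5, s8}.
Read '2': s3→{s3, s7}, s4→{s1, s5, s6}, s5→∅, s8→{s9}; union {s1, s3, s5, s6, s7, s9}; ε-closure = {s1, s3, s5, s6, s7, s8, s9}.
Read '0': s1→{s3, s5, s8}, s3→∅, s5→{s3}, s6→∅, s7→{s1, s4, s6, s8}, s8→{s3}, s9→{s4}; union {s1, s3, s4, s5, s6, s8}; ε-closure = {s1, s3, s4, s5, s6, s8, s9}.
Read '0': s1→{s3, s5, s8}, s3→∅, s4→∅, s5→{s3}, s6→∅, s8→{s3}, s9→{s4}; now {s3, s4, s5, s8}.
The final set {s3, s4, s5, s8} contains the accepting states s4, s5.

Yes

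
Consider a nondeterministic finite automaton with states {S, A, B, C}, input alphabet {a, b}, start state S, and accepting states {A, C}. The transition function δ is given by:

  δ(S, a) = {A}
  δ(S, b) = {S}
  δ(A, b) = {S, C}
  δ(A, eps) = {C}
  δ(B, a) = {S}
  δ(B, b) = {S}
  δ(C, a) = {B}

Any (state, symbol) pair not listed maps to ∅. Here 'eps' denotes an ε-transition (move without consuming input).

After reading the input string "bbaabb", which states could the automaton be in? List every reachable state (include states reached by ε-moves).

Start in {S}.
Read 'b': S→{S}; now {S}.
Read 'b': S→{S}; now {S}.
Read 'a': S→{A}; union {A}; ε-closure = {A, C}.
Read 'a': A→∅, C→{B}; now {B}.
Read 'b': B→{S}; now {S}.
Read 'b': S→{S}; now {S}.

{S}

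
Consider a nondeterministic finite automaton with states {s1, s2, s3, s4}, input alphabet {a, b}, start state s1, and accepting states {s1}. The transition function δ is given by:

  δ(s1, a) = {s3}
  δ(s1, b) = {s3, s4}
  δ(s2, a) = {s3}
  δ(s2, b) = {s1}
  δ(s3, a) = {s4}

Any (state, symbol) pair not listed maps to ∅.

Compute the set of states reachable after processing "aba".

Start in {s1}.
Read 'a': {s1} → {s3}.
Read 'b': {s3} → ∅.
The set is empty and remains empty for the remaining 1 symbol.

∅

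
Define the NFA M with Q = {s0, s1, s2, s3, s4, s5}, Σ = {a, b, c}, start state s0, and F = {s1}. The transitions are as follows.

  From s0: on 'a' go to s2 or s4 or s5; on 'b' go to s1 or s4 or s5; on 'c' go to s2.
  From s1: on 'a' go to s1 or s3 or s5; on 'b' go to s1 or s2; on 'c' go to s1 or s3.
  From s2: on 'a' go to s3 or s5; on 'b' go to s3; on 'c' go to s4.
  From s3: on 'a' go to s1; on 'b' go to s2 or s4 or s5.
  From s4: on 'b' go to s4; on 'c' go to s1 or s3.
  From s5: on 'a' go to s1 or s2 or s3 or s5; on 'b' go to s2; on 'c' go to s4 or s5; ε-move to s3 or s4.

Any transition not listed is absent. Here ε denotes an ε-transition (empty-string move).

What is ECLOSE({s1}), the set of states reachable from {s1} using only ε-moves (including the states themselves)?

Begin with {s1}.
No ε-moves leave this set, so the closure equals the set itself.

{s1}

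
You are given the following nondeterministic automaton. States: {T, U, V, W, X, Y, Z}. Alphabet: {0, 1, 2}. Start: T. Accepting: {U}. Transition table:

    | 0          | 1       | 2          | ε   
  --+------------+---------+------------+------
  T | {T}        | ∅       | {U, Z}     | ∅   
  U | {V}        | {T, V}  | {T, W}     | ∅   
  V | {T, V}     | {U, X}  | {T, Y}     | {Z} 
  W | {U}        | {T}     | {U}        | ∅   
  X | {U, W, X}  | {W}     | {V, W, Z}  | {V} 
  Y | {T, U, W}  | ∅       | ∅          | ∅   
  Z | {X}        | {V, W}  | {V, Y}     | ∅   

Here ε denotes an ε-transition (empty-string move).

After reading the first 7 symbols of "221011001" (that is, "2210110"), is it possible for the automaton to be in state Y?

No

Start in {T}.
Read '2': {T} → {U, Z}.
Read '2': {U, Z} → {T, V, W, Y, Z}.
Read '1': {T, V, W, Y, Z} → {T, U, V, W, X, Z}.
Read '0': {T, U, V, W, X, Z} → {T, U, V, W, X, Z}.
Read '1': {T, U, V, W, X, Z} → {T, U, V, W, X, Z}.
Read '1': {T, U, V, W, X, Z} → {T, U, V, W, X, Z}.
Read '0': {T, U, V, W, X, Z} → {T, U, V, W, X, Z}.
State Y is not in {T, U, V, W, X, Z}.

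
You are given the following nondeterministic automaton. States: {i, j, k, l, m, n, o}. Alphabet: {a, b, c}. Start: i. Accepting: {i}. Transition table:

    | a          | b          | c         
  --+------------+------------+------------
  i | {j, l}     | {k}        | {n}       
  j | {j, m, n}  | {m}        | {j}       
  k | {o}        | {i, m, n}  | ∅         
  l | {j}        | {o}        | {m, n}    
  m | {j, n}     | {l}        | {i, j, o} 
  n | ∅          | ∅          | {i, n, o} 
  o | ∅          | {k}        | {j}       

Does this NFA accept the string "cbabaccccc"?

No

Start in {i}.
Read 'c': {i} → {n}.
Read 'b': {n} → ∅.
The set is empty and remains empty for the remaining 8 symbols.
The final set ∅ contains no accepting state.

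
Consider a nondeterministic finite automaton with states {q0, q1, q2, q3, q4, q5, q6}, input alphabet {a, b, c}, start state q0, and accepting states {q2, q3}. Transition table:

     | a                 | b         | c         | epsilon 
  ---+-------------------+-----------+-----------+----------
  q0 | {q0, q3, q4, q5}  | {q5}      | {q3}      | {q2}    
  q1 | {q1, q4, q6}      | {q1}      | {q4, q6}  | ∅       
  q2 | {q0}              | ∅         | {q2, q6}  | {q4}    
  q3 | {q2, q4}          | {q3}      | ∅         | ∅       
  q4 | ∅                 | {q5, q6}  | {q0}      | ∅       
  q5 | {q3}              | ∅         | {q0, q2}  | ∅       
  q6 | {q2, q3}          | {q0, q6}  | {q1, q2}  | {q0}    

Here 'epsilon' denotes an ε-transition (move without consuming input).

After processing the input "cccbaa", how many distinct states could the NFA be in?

7

Start: ε-closure({q0}) = {q0, q2, q4}.
Read 'c': {q0, q2, q4} → {q0, q2, q3, q4, q6}.
Read 'c': {q0, q2, q3, q4, q6} → {q0, q1, q2, q3, q4, q6}.
Read 'c': {q0, q1, q2, q3, q4, q6} → {q0, q1, q2, q3, q4, q6}.
Read 'b': {q0, q1, q2, q3, q4, q6} → {q0, q1, q2, q3, q4, q5, q6}.
Read 'a': {q0, q1, q2, q3, q4, q5, q6} → {q0, q1, q2, q3, q4, q5, q6}.
Read 'a': {q0, q1, q2, q3, q4, q5, q6} → {q0, q1, q2, q3, q4, q5, q6}.
That set has 7 states.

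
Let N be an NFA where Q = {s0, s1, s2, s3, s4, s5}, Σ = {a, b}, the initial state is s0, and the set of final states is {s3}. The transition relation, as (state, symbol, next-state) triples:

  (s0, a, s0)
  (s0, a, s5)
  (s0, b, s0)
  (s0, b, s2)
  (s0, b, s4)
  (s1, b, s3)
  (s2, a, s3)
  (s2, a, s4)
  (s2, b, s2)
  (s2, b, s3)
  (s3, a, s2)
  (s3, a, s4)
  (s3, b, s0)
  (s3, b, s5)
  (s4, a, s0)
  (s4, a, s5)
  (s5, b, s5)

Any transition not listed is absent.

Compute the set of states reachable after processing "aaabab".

Start in {s0}.
Read 'a': s0→{s0, s5}; now {s0, s5}.
Read 'a': s0→{s0, s5}, s5→∅; now {s0, s5}.
Read 'a': s0→{s0, s5}, s5→∅; now {s0, s5}.
Read 'b': s0→{s0, s2, s4}, s5→{s5}; now {s0, s2, s4, s5}.
Read 'a': s0→{s0, s5}, s2→{s3, s4}, s4→{s0, s5}, s5→∅; now {s0, s3, s4, s5}.
Read 'b': s0→{s0, s2, s4}, s3→{s0, s5}, s4→∅, s5→{s5}; now {s0, s2, s4, s5}.

{s0, s2, s4, s5}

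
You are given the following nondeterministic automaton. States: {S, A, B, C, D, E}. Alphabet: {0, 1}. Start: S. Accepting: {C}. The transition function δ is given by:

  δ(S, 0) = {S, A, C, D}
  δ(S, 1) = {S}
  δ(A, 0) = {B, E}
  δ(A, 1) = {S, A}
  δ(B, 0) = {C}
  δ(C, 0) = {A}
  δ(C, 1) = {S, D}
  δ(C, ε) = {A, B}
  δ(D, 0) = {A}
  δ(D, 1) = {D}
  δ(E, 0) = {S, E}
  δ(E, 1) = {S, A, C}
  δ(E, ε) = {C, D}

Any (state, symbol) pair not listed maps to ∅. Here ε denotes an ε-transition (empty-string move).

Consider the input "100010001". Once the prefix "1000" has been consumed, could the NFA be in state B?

Yes

Start in {S}.
Read '1': S→{S}; now {S}.
Read '0': S→{S, A, C, D}; union {S, A, C, D}; ε-closure = {S, A, B, C, D}.
Read '0': S→{S, A, C, D}, A→{B, E}, B→{C}, C→{A}, D→{A}; now {S, A, B, C, D, E}.
Read '0': S→{S, A, C, D}, A→{B, E}, B→{C}, C→{A}, D→{A}, E→{S, E}; now {S, A, B, C, D, E}.
State B is in {S, A, B, C, D, E}.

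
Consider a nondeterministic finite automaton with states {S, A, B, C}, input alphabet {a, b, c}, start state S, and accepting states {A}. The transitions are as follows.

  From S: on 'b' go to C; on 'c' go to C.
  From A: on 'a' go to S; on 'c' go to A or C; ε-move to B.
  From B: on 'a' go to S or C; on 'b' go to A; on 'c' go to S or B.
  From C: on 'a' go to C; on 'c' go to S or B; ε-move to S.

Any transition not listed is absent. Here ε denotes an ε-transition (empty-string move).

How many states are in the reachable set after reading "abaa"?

0

Start in {S}.
Read 'a': {S} → ∅.
The set is empty and remains empty for the remaining 3 symbols.
That set has 0 states.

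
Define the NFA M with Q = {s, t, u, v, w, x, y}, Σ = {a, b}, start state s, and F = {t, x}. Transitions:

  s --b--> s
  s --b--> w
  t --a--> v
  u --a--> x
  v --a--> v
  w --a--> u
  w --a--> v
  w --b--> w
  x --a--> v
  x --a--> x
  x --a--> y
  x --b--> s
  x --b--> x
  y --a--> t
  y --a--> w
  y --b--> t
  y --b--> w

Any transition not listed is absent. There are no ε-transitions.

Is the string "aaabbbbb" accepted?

No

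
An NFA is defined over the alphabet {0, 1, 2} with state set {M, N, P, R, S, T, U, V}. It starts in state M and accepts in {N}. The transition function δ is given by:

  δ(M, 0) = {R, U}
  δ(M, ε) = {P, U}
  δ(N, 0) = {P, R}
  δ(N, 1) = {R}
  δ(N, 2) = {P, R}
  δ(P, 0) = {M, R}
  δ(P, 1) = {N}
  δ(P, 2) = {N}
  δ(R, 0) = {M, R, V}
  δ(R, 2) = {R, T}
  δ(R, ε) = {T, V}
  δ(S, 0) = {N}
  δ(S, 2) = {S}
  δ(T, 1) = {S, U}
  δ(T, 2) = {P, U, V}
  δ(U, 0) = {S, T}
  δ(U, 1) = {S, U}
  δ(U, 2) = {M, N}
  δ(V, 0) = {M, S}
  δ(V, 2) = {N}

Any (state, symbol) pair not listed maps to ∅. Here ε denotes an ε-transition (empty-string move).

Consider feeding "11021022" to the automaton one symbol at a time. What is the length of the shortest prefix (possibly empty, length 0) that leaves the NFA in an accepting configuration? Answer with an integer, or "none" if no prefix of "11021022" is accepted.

Start: ε-closure({M}) = {M, P, U}.
Read '1': {M, P, U} → {N, S, U}.
None of the earlier sets intersect F, but {N, S, U} does.

1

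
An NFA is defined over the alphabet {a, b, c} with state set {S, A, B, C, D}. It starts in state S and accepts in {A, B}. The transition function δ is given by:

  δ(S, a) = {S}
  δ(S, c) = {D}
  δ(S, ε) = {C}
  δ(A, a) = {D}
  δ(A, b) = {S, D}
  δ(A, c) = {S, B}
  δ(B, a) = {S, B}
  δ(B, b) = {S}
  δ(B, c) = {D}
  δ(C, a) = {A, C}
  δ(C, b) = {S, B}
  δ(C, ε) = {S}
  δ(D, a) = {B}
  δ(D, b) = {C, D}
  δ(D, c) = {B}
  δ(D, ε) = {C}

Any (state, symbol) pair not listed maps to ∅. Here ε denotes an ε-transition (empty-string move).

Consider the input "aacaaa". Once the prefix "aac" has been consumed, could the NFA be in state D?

Yes

Start: ε-closure({S}) = {S, C}.
Read 'a': {S, C} → {S, A, C}.
Read 'a': {S, A, C} → {S, A, C, D}.
Read 'c': {S, A, C, D} → {S, B, C, D}.
State D is in {S, B, C, D}.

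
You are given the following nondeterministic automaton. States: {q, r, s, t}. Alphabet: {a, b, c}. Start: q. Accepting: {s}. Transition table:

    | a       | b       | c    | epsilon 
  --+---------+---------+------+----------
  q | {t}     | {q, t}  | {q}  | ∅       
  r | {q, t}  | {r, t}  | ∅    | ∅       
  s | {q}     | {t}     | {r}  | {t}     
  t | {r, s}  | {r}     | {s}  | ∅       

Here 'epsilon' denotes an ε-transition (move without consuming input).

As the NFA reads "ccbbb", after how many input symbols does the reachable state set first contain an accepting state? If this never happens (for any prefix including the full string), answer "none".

Start in {q}.
Read 'c': q→{q}; now {q}.
Read 'c': q→{q}; now {q}.
Read 'b': q→{q, t}; now {q, t}.
Read 'b': q→{q, t}, t→{r}; now {q, r, t}.
Read 'b': q→{q, t}, r→{r, t}, t→{r}; now {q, r, t}.
No reachable set along the way intersects F.

none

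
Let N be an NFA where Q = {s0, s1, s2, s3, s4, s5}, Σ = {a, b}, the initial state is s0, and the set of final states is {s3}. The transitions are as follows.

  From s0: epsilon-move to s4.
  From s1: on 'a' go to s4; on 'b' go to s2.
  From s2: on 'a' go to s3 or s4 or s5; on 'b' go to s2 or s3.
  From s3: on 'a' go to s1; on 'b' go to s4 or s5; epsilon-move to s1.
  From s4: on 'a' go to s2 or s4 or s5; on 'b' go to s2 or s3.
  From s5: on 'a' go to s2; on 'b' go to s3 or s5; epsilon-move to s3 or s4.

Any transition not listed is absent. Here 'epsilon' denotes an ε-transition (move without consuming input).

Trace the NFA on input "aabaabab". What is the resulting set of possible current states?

Start: ε-closure({s0}) = {s0, s4}.
Read 'a': s0→∅, s4→{s2, s4, s5}; union {s2, s4, s5}; ε-closure = {s1, s2, s3, s4, s5}.
Read 'a': s1→{s4}, s2→{s3, s4, s5}, s3→{s1}, s4→{s2, s4, s5}, s5→{s2}; now {s1, s2, s3, s4, s5}.
Read 'b': s1→{s2}, s2→{s2, s3}, s3→{s4, s5}, s4→{s2, s3}, s5→{s3, s5}; union {s2, s3, s4, s5}; ε-closure = {s1, s2, s3, s4, s5}.
Read 'a': s1→{s4}, s2→{s3, s4, s5}, s3→{s1}, s4→{s2, s4, s5}, s5→{s2}; now {s1, s2, s3, s4, s5}.
Read 'a': s1→{s4}, s2→{s3, s4, s5}, s3→{s1}, s4→{s2, s4, s5}, s5→{s2}; now {s1, s2, s3, s4, s5}.
Read 'b': s1→{s2}, s2→{s2, s3}, s3→{s4, s5}, s4→{s2, s3}, s5→{s3, s5}; union {s2, s3, s4, s5}; ε-closure = {s1, s2, s3, s4, s5}.
Read 'a': s1→{s4}, s2→{s3, s4, s5}, s3→{s1}, s4→{s2, s4, s5}, s5→{s2}; now {s1, s2, s3, s4, s5}.
Read 'b': s1→{s2}, s2→{s2, s3}, s3→{s4, s5}, s4→{s2, s3}, s5→{s3, s5}; union {s2, s3, s4, s5}; ε-closure = {s1, s2, s3, s4, s5}.

{s1, s2, s3, s4, s5}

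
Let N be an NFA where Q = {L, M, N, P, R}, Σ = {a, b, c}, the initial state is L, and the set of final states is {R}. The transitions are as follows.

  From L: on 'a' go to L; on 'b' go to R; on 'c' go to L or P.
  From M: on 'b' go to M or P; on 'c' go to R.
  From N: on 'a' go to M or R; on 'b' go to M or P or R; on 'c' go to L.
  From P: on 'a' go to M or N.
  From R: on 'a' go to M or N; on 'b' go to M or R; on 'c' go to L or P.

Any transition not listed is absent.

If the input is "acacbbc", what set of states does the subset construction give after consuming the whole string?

Start in {L}.
Read 'a': {L} → {L}.
Read 'c': {L} → {L, P}.
Read 'a': {L, P} → {L, M, N}.
Read 'c': {L, M, N} → {L, P, R}.
Read 'b': {L, P, R} → {M, R}.
Read 'b': {M, R} → {M, P, R}.
Read 'c': {M, P, R} → {L, P, R}.

{L, P, R}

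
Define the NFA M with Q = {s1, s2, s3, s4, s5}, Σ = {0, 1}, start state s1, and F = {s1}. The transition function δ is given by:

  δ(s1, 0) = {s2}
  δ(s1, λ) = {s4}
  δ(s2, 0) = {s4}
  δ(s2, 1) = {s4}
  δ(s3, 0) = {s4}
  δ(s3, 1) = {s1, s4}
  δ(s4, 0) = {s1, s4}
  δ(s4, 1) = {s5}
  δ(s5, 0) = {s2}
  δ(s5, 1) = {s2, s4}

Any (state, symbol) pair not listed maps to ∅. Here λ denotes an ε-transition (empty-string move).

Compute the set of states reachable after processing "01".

Start: ε-closure({s1}) = {s1, s4}.
Read '0': s1→{s2}, s4→{s1, s4}; now {s1, s2, s4}.
Read '1': s1→∅, s2→{s4}, s4→{s5}; now {s4, s5}.

{s4, s5}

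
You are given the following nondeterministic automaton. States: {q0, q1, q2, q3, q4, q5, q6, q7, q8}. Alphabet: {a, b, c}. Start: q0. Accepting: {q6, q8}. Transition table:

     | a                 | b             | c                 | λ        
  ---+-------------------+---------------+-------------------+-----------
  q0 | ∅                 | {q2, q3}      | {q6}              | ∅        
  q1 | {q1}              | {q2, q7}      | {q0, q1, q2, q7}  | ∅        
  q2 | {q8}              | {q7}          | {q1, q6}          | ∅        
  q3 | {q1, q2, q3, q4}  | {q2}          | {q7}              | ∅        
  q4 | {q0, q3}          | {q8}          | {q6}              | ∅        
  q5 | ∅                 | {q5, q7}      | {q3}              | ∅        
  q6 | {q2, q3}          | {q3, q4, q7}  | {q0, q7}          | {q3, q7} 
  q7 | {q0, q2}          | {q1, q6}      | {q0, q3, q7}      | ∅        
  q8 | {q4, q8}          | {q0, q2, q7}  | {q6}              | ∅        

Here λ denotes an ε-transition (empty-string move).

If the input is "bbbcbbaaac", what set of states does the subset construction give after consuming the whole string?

{q0, q1, q2, q3, q6, q7}

Start in {q0}.
Read 'b': {q0} → {q2, q3}.
Read 'b': {q2, q3} → {q2, q7}.
Read 'b': {q2, q7} → {q1, q3, q6, q7}.
Read 'c': {q1, q3, q6, q7} → {q0, q1, q2, q3, q7}.
Read 'b': {q0, q1, q2, q3, q7} → {q1, q2, q3, q6, q7}.
Read 'b': {q1, q2, q3, q6, q7} → {q1, q2, q3, q4, q6, q7}.
Read 'a': {q1, q2, q3, q4, q6, q7} → {q0, q1, q2, q3, q4, q8}.
Read 'a': {q0, q1, q2, q3, q4, q8} → {q0, q1, q2, q3, q4, q8}.
Read 'a': {q0, q1, q2, q3, q4, q8} → {q0, q1, q2, q3, q4, q8}.
Read 'c': {q0, q1, q2, q3, q4, q8} → {q0, q1, q2, q3, q6, q7}.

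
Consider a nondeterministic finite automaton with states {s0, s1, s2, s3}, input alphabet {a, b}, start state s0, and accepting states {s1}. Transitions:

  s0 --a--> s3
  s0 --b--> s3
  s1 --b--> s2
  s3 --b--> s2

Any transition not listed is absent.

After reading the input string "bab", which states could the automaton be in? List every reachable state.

∅

Start in {s0}.
Read 'b': s0→{s3}; now {s3}.
Read 'a': s3→∅; now ∅.
The set is empty and remains empty for the remaining 1 symbol.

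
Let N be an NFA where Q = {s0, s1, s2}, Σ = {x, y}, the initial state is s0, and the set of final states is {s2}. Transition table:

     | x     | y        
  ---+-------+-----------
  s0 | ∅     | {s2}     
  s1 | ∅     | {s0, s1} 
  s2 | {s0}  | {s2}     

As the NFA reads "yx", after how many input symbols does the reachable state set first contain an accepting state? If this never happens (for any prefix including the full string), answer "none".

Start in {s0}.
Read 'y': s0→{s2}; now {s2}.
None of the earlier sets intersect F, but {s2} does.

1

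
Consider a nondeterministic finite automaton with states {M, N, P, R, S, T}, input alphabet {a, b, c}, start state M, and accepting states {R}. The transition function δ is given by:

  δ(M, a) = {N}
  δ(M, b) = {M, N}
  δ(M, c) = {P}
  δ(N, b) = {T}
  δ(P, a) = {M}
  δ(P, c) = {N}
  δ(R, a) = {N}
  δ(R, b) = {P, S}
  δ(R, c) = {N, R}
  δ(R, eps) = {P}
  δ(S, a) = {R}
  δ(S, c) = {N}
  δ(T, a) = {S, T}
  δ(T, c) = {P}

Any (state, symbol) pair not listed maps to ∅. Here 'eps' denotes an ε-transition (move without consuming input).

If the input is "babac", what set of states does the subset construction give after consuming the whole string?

{N, P}

Start in {M}.
Read 'b': {M} → {M, N}.
Read 'a': {M, N} → {N}.
Read 'b': {N} → {T}.
Read 'a': {T} → {S, T}.
Read 'c': {S, T} → {N, P}.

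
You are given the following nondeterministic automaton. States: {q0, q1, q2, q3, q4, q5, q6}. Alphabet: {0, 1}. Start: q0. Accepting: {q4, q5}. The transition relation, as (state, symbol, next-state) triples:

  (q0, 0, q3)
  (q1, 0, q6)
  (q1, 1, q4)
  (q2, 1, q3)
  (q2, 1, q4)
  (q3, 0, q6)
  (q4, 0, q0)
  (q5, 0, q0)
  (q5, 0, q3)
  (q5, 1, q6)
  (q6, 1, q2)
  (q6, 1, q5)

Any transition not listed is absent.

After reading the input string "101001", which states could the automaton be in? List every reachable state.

∅

Start in {q0}.
Read '1': q0→∅; now ∅.
The set is empty and remains empty for the remaining 5 symbols.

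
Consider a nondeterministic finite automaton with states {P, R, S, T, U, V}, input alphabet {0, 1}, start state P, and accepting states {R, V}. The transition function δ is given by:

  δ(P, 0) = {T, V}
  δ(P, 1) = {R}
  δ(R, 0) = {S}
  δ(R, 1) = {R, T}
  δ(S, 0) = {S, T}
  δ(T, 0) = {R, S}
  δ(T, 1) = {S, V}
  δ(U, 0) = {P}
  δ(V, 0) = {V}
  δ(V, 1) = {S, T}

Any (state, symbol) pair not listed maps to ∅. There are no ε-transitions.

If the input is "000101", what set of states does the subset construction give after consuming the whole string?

{R, S, T, V}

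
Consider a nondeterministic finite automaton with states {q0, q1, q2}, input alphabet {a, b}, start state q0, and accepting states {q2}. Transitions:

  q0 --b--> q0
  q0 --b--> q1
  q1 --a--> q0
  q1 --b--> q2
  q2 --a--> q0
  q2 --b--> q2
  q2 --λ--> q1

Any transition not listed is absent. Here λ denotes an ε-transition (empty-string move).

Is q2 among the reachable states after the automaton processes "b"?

No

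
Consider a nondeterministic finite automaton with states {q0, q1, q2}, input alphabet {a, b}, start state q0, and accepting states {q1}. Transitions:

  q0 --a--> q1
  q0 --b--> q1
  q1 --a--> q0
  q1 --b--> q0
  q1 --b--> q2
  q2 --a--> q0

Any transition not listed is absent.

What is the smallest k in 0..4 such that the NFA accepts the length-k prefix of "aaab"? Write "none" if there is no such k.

Start in {q0}.
Read 'a': q0→{q1}; now {q1}.
None of the earlier sets intersect F, but {q1} does.

1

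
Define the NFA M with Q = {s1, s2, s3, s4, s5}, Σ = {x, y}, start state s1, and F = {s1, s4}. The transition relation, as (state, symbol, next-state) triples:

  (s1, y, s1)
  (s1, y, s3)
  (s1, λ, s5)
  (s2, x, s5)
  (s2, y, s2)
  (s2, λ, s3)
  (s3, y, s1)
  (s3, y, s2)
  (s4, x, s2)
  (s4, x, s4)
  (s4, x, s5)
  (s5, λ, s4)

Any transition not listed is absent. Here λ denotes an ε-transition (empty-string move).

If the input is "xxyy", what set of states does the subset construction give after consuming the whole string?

{s1, s2, s3, s4, s5}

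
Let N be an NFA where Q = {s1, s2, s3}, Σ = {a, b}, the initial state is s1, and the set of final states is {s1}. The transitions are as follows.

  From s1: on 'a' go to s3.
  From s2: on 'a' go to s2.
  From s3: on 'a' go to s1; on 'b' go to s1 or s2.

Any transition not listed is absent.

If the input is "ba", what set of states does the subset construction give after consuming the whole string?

Start in {s1}.
Read 'b': {s1} → ∅.
The set is empty and remains empty for the remaining 1 symbol.

∅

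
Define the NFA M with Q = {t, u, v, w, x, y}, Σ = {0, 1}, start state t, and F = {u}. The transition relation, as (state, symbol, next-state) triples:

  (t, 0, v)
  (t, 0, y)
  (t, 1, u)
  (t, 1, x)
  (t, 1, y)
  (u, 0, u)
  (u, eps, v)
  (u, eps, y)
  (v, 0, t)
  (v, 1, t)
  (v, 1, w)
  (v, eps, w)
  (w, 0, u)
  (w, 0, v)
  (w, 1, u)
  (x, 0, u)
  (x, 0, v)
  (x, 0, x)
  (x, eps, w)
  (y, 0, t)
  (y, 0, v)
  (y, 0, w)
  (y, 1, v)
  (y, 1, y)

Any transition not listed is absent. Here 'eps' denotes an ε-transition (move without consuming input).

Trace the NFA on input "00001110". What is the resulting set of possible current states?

{t, u, v, w, x, y}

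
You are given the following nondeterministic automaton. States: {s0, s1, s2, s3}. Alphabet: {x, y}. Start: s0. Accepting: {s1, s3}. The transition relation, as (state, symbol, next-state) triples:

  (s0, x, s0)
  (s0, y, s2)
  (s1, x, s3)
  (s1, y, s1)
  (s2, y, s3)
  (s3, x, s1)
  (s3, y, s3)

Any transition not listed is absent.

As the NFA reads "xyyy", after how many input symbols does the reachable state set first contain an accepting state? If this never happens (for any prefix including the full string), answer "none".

3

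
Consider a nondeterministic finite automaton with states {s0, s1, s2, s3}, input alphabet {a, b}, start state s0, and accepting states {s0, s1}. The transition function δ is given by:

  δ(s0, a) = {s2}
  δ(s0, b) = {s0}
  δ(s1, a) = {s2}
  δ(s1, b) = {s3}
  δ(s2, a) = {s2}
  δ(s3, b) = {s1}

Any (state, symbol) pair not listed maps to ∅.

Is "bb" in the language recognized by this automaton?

Yes

Start in {s0}.
Read 'b': {s0} → {s0}.
Read 'b': {s0} → {s0}.
The final set {s0} contains the accepting state s0.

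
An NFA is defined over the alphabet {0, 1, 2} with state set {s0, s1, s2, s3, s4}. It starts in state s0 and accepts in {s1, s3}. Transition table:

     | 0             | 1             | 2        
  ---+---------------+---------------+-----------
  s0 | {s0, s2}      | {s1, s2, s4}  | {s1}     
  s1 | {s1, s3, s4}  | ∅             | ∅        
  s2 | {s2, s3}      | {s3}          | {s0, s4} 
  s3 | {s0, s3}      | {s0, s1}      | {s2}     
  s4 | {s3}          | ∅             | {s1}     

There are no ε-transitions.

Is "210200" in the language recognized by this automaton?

No

Start in {s0}.
Read '2': s0→{s1}; now {s1}.
Read '1': s1→∅; now ∅.
The set is empty and remains empty for the remaining 4 symbols.
The final set ∅ contains no accepting state.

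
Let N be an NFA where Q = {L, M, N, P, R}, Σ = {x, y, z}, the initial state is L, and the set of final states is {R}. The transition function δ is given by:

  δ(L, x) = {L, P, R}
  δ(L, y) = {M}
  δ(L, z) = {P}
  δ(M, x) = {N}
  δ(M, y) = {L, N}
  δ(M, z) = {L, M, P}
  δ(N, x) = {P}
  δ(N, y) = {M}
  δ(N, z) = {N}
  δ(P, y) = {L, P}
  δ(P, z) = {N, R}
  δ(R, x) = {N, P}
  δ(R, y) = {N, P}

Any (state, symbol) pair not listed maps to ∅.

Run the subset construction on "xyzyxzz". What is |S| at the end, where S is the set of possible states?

2

Start in {L}.
Read 'x': L→{L, P, R}; now {L, P, R}.
Read 'y': L→{M}, P→{L, P}, R→{N, P}; now {L, M, N, P}.
Read 'z': L→{P}, M→{L, M, P}, N→{N}, P→{N, R}; now {L, M, N, P, R}.
Read 'y': L→{M}, M→{L, N}, N→{M}, P→{L, P}, R→{N, P}; now {L, M, N, P}.
Read 'x': L→{L, P, R}, M→{N}, N→{P}, P→∅; now {L, N, P, R}.
Read 'z': L→{P}, N→{N}, P→{N, R}, R→∅; now {N, P, R}.
Read 'z': N→{N}, P→{N, R}, R→∅; now {N, R}.
That set has 2 states.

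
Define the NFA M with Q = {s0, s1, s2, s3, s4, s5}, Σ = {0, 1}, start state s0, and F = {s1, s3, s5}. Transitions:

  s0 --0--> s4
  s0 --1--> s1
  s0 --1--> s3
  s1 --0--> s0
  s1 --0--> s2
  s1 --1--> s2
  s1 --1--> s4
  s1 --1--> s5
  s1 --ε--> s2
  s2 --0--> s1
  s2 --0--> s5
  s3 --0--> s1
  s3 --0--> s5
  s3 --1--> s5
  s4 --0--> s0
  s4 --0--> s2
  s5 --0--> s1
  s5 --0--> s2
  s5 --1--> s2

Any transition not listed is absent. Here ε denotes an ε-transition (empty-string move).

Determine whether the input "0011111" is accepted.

No

Start in {s0}.
Read '0': {s0} → {s4}.
Read '0': {s4} → {s0, s2}.
Read '1': {s0, s2} → {s1, s2, s3}.
Read '1': {s1, s2, s3} → {s2, s4, s5}.
Read '1': {s2, s4, s5} → {s2}.
Read '1': {s2} → ∅.
The set is empty and remains empty for the remaining 1 symbol.
The final set ∅ contains no accepting state.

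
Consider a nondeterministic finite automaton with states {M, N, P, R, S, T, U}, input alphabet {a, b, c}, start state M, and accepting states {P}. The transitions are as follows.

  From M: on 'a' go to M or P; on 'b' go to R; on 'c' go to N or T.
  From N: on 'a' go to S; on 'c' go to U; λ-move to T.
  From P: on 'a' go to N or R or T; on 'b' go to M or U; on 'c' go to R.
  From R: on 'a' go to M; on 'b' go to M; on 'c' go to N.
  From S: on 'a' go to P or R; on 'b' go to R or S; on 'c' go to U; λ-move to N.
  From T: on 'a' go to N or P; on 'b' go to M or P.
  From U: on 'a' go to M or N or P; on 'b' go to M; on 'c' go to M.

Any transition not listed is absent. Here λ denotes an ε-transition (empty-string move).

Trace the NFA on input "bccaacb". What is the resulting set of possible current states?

{M, P}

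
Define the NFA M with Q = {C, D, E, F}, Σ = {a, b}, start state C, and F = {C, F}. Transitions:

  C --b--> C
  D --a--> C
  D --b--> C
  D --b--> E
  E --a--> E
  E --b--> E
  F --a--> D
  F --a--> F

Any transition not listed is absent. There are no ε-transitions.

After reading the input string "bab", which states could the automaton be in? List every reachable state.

Start in {C}.
Read 'b': C→{C}; now {C}.
Read 'a': C→∅; now ∅.
The set is empty and remains empty for the remaining 1 symbol.

∅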